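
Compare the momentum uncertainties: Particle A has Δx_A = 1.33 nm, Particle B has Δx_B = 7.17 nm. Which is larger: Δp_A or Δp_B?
Particle A has the larger minimum momentum uncertainty, by a factor of 5.39.

For each particle, the minimum momentum uncertainty is Δp_min = ℏ/(2Δx):

Particle A: Δp_A = ℏ/(2×1.330e-09 m) = 3.965e-26 kg·m/s
Particle B: Δp_B = ℏ/(2×7.170e-09 m) = 7.354e-27 kg·m/s

Ratio: Δp_A/Δp_B = 5.39

Since Δp_min ∝ 1/Δx, the particle with smaller position uncertainty (A) has larger momentum uncertainty.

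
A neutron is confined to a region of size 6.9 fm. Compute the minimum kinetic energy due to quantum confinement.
108.807 keV

Using the uncertainty principle:

1. Position uncertainty: Δx ≈ 6.900e-15 m
2. Minimum momentum uncertainty: Δp = ℏ/(2Δx) = 7.642e-21 kg·m/s
3. Minimum kinetic energy:
   KE = (Δp)²/(2m) = (7.642e-21)²/(2 × 1.675e-27 kg)
   KE = 1.743e-14 J = 108.807 keV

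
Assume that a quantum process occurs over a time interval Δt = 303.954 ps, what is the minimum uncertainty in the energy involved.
1.083 μeV

Using the energy-time uncertainty principle:
ΔEΔt ≥ ℏ/2

The minimum uncertainty in energy is:
ΔE_min = ℏ/(2Δt)
ΔE_min = (1.055e-34 J·s) / (2 × 3.040e-10 s)
ΔE_min = 1.735e-25 J = 1.083 μeV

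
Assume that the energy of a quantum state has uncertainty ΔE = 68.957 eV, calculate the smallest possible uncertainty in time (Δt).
4.773 as

Using the energy-time uncertainty principle:
ΔEΔt ≥ ℏ/2

The minimum uncertainty in time is:
Δt_min = ℏ/(2ΔE)
Δt_min = (1.055e-34 J·s) / (2 × 1.105e-17 J)
Δt_min = 4.773e-18 s = 4.773 as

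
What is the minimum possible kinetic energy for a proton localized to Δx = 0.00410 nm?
308.593 meV

Localizing a particle requires giving it sufficient momentum uncertainty:

1. From uncertainty principle: Δp ≥ ℏ/(2Δx)
   Δp_min = (1.055e-34 J·s) / (2 × 4.100e-12 m)
   Δp_min = 1.286e-23 kg·m/s

2. This momentum uncertainty corresponds to kinetic energy:
   KE ≈ (Δp)²/(2m) = (1.286e-23)²/(2 × 1.673e-27 kg)
   KE = 4.944e-20 J = 308.593 meV

Tighter localization requires more energy.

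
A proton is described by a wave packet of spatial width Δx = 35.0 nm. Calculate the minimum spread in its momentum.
1.507 × 10^-27 kg·m/s

For a wave packet, the spatial width Δx and momentum spread Δp are related by the uncertainty principle:
ΔxΔp ≥ ℏ/2

The minimum momentum spread is:
Δp_min = ℏ/(2Δx)
Δp_min = (1.055e-34 J·s) / (2 × 3.500e-08 m)
Δp_min = 1.507e-27 kg·m/s

A wave packet cannot have both a well-defined position and well-defined momentum.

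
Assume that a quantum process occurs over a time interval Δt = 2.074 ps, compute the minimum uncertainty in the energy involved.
158.682 μeV

Using the energy-time uncertainty principle:
ΔEΔt ≥ ℏ/2

The minimum uncertainty in energy is:
ΔE_min = ℏ/(2Δt)
ΔE_min = (1.055e-34 J·s) / (2 × 2.074e-12 s)
ΔE_min = 2.542e-23 J = 158.682 μeV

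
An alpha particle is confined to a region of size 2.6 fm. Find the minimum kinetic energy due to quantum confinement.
193.167 keV

Using the uncertainty principle:

1. Position uncertainty: Δx ≈ 2.600e-15 m
2. Minimum momentum uncertainty: Δp = ℏ/(2Δx) = 2.028e-20 kg·m/s
3. Minimum kinetic energy:
   KE = (Δp)²/(2m) = (2.028e-20)²/(2 × 6.645e-27 kg)
   KE = 3.095e-14 J = 193.167 keV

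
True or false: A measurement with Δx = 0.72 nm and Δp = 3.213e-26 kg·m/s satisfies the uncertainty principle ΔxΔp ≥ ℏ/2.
No, it violates the uncertainty principle (impossible measurement).

Calculate the product ΔxΔp:
ΔxΔp = (7.200e-10 m) × (3.213e-26 kg·m/s)
ΔxΔp = 2.313e-35 J·s

Compare to the minimum allowed value ℏ/2:
ℏ/2 = 5.273e-35 J·s

Since ΔxΔp = 2.313e-35 J·s < 5.273e-35 J·s = ℏ/2,
the measurement violates the uncertainty principle.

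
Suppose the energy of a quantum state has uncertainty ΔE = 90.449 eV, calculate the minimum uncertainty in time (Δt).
3.639 as

Using the energy-time uncertainty principle:
ΔEΔt ≥ ℏ/2

The minimum uncertainty in time is:
Δt_min = ℏ/(2ΔE)
Δt_min = (1.055e-34 J·s) / (2 × 1.449e-17 J)
Δt_min = 3.639e-18 s = 3.639 as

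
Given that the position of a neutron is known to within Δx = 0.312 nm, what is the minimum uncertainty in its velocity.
100.901 m/s

Using the Heisenberg uncertainty principle and Δp = mΔv:
ΔxΔp ≥ ℏ/2
Δx(mΔv) ≥ ℏ/2

The minimum uncertainty in velocity is:
Δv_min = ℏ/(2mΔx)
Δv_min = (1.055e-34 J·s) / (2 × 1.675e-27 kg × 3.120e-10 m)
Δv_min = 1.009e+02 m/s = 100.901 m/s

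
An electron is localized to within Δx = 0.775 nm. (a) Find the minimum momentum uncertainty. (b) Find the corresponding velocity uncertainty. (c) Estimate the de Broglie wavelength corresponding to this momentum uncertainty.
(a) Δp_min = 6.804 × 10^-26 kg·m/s
(b) Δv_min = 74.689 km/s
(c) λ_dB = 9.739 nm

Step-by-step:

(a) From the uncertainty principle:
Δp_min = ℏ/(2Δx) = (1.055e-34 J·s)/(2 × 7.750e-10 m) = 6.804e-26 kg·m/s

(b) The velocity uncertainty:
Δv = Δp/m = (6.804e-26 kg·m/s)/(9.109e-31 kg) = 7.469e+04 m/s = 74.689 km/s

(c) The de Broglie wavelength for this momentum:
λ = h/p = (6.626e-34 J·s)/(6.804e-26 kg·m/s) = 9.739e-09 m = 9.739 nm

Note: The de Broglie wavelength is comparable to the localization size, as expected from wave-particle duality.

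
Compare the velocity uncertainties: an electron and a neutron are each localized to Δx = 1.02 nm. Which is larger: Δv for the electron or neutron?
The electron has the larger minimum velocity uncertainty, by a ratio of 1838.7.

For both particles, Δp_min = ℏ/(2Δx) = 5.169e-26 kg·m/s (same for both).

The velocity uncertainty is Δv = Δp/m:
- electron: Δv = 5.169e-26 / 9.109e-31 = 5.675e+04 m/s = 56.749 km/s
- neutron: Δv = 5.169e-26 / 1.675e-27 = 3.086e+01 m/s = 30.864 m/s

Ratio: 5.675e+04 / 3.086e+01 = 1838.7

The lighter particle has larger velocity uncertainty because Δv ∝ 1/m.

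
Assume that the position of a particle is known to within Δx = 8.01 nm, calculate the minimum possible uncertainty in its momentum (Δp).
6.583 × 10^-27 kg·m/s

Using the Heisenberg uncertainty principle:
ΔxΔp ≥ ℏ/2

The minimum uncertainty in momentum is:
Δp_min = ℏ/(2Δx)
Δp_min = (1.055e-34 J·s) / (2 × 8.010e-09 m)
Δp_min = 6.583e-27 kg·m/s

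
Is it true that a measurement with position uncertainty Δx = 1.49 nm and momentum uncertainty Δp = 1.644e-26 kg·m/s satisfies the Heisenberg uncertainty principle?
No, it violates the uncertainty principle (impossible measurement).

Calculate the product ΔxΔp:
ΔxΔp = (1.490e-09 m) × (1.644e-26 kg·m/s)
ΔxΔp = 2.450e-35 J·s

Compare to the minimum allowed value ℏ/2:
ℏ/2 = 5.273e-35 J·s

Since ΔxΔp = 2.450e-35 J·s < 5.273e-35 J·s = ℏ/2,
the measurement violates the uncertainty principle.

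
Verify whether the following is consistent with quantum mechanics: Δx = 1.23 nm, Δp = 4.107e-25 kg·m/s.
Yes, it satisfies the uncertainty principle.

Calculate the product ΔxΔp:
ΔxΔp = (1.230e-09 m) × (4.107e-25 kg·m/s)
ΔxΔp = 5.052e-34 J·s

Compare to the minimum allowed value ℏ/2:
ℏ/2 = 5.273e-35 J·s

Since ΔxΔp = 5.052e-34 J·s ≥ 5.273e-35 J·s = ℏ/2,
the measurement satisfies the uncertainty principle.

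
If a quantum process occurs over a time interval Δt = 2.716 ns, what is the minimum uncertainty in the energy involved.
121.173 neV

Using the energy-time uncertainty principle:
ΔEΔt ≥ ℏ/2

The minimum uncertainty in energy is:
ΔE_min = ℏ/(2Δt)
ΔE_min = (1.055e-34 J·s) / (2 × 2.716e-09 s)
ΔE_min = 1.941e-26 J = 121.173 neV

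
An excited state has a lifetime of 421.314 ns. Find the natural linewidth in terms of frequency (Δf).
188.879 kHz

Using the energy-time uncertainty principle and E = hf:
ΔEΔt ≥ ℏ/2
hΔf·Δt ≥ ℏ/2

The minimum frequency uncertainty is:
Δf = ℏ/(2hτ) = 1/(4πτ)
Δf = 1/(4π × 4.213e-07 s)
Δf = 1.889e+05 Hz = 188.879 kHz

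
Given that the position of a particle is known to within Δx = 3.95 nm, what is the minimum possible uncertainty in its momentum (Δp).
1.335 × 10^-26 kg·m/s

Using the Heisenberg uncertainty principle:
ΔxΔp ≥ ℏ/2

The minimum uncertainty in momentum is:
Δp_min = ℏ/(2Δx)
Δp_min = (1.055e-34 J·s) / (2 × 3.950e-09 m)
Δp_min = 1.335e-26 kg·m/s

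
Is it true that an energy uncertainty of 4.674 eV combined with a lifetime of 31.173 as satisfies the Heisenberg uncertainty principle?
No, it violates the uncertainty relation.

Calculate the product ΔEΔt:
ΔE = 4.674 eV = 7.489e-19 J
ΔEΔt = (7.489e-19 J) × (3.117e-17 s)
ΔEΔt = 2.334e-35 J·s

Compare to the minimum allowed value ℏ/2:
ℏ/2 = 5.273e-35 J·s

Since ΔEΔt = 2.334e-35 J·s < 5.273e-35 J·s = ℏ/2,
this violates the uncertainty relation.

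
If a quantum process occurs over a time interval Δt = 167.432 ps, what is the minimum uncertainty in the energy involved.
1.966 μeV

Using the energy-time uncertainty principle:
ΔEΔt ≥ ℏ/2

The minimum uncertainty in energy is:
ΔE_min = ℏ/(2Δt)
ΔE_min = (1.055e-34 J·s) / (2 × 1.674e-10 s)
ΔE_min = 3.149e-25 J = 1.966 μeV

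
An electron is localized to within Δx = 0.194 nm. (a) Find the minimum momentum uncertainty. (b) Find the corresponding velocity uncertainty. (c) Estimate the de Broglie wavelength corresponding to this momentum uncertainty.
(a) Δp_min = 2.718 × 10^-25 kg·m/s
(b) Δv_min = 298.370 km/s
(c) λ_dB = 2.438 nm

Step-by-step:

(a) From the uncertainty principle:
Δp_min = ℏ/(2Δx) = (1.055e-34 J·s)/(2 × 1.940e-10 m) = 2.718e-25 kg·m/s

(b) The velocity uncertainty:
Δv = Δp/m = (2.718e-25 kg·m/s)/(9.109e-31 kg) = 2.984e+05 m/s = 298.370 km/s

(c) The de Broglie wavelength for this momentum:
λ = h/p = (6.626e-34 J·s)/(2.718e-25 kg·m/s) = 2.438e-09 m = 2.438 nm

Note: The de Broglie wavelength is comparable to the localization size, as expected from wave-particle duality.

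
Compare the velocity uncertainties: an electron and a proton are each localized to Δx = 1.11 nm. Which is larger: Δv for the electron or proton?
The electron has the larger minimum velocity uncertainty, by a ratio of 1836.2.

For both particles, Δp_min = ℏ/(2Δx) = 4.750e-26 kg·m/s (same for both).

The velocity uncertainty is Δv = Δp/m:
- electron: Δv = 4.750e-26 / 9.109e-31 = 5.215e+04 m/s = 52.148 km/s
- proton: Δv = 4.750e-26 / 1.673e-27 = 2.840e+01 m/s = 28.400 m/s

Ratio: 5.215e+04 / 2.840e+01 = 1836.2

The lighter particle has larger velocity uncertainty because Δv ∝ 1/m.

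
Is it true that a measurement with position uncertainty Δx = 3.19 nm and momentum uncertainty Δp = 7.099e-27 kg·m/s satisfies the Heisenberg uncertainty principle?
No, it violates the uncertainty principle (impossible measurement).

Calculate the product ΔxΔp:
ΔxΔp = (3.190e-09 m) × (7.099e-27 kg·m/s)
ΔxΔp = 2.265e-35 J·s

Compare to the minimum allowed value ℏ/2:
ℏ/2 = 5.273e-35 J·s

Since ΔxΔp = 2.265e-35 J·s < 5.273e-35 J·s = ℏ/2,
the measurement violates the uncertainty principle.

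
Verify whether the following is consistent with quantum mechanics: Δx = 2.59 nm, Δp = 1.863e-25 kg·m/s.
Yes, it satisfies the uncertainty principle.

Calculate the product ΔxΔp:
ΔxΔp = (2.590e-09 m) × (1.863e-25 kg·m/s)
ΔxΔp = 4.825e-34 J·s

Compare to the minimum allowed value ℏ/2:
ℏ/2 = 5.273e-35 J·s

Since ΔxΔp = 4.825e-34 J·s ≥ 5.273e-35 J·s = ℏ/2,
the measurement satisfies the uncertainty principle.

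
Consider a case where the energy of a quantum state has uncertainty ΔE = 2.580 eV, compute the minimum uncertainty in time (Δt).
127.560 as

Using the energy-time uncertainty principle:
ΔEΔt ≥ ℏ/2

The minimum uncertainty in time is:
Δt_min = ℏ/(2ΔE)
Δt_min = (1.055e-34 J·s) / (2 × 4.134e-19 J)
Δt_min = 1.276e-16 s = 127.560 as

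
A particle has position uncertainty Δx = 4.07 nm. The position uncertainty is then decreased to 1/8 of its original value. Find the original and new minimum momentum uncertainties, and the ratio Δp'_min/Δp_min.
Original Δp_min = 1.296 × 10^-26 kg·m/s; new Δp'_min = 1.036 × 10^-25 kg·m/s; ratio Δp'_min/Δp_min = 8.

From the uncertainty principle ΔxΔp ≥ ℏ/2, the minimum momentum uncertainty is Δp_min = ℏ/(2Δx).

Original (Δx = 4.07 nm = 4.070e-09 m):
Δp_min = (1.055e-34 J·s)/(2 × 4.070e-09 m) = 1.296e-26 kg·m/s

When Δx → (1/8)Δx:
Δp'_min = ℏ/(2 × (1/8)Δx) = 8 × ℏ/(2Δx) = 8 × Δp_min
Δp'_min = 8 × 1.296e-26 kg·m/s = 1.036e-25 kg·m/s

Since Δp_min ∝ 1/Δx, when Δx is decreased to 1/8 of its original value, Δp_min increases to 8 times its original value.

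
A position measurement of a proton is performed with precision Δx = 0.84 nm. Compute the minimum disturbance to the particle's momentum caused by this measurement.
6.277 × 10^-26 kg·m/s

The uncertainty principle implies that measuring position disturbs momentum:
ΔxΔp ≥ ℏ/2

When we measure position with precision Δx, we necessarily introduce a momentum uncertainty:
Δp ≥ ℏ/(2Δx)
Δp_min = (1.055e-34 J·s) / (2 × 8.400e-10 m)
Δp_min = 6.277e-26 kg·m/s

The more precisely we measure position, the greater the momentum disturbance.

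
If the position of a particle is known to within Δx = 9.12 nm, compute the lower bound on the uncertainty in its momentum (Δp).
5.782 × 10^-27 kg·m/s

Using the Heisenberg uncertainty principle:
ΔxΔp ≥ ℏ/2

The minimum uncertainty in momentum is:
Δp_min = ℏ/(2Δx)
Δp_min = (1.055e-34 J·s) / (2 × 9.120e-09 m)
Δp_min = 5.782e-27 kg·m/s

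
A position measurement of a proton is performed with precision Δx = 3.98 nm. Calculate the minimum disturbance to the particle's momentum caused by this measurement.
1.325 × 10^-26 kg·m/s

The uncertainty principle implies that measuring position disturbs momentum:
ΔxΔp ≥ ℏ/2

When we measure position with precision Δx, we necessarily introduce a momentum uncertainty:
Δp ≥ ℏ/(2Δx)
Δp_min = (1.055e-34 J·s) / (2 × 3.980e-09 m)
Δp_min = 1.325e-26 kg·m/s

The more precisely we measure position, the greater the momentum disturbance.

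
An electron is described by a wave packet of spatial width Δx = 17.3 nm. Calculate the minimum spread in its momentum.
3.048 × 10^-27 kg·m/s

For a wave packet, the spatial width Δx and momentum spread Δp are related by the uncertainty principle:
ΔxΔp ≥ ℏ/2

The minimum momentum spread is:
Δp_min = ℏ/(2Δx)
Δp_min = (1.055e-34 J·s) / (2 × 1.730e-08 m)
Δp_min = 3.048e-27 kg·m/s

A wave packet cannot have both a well-defined position and well-defined momentum.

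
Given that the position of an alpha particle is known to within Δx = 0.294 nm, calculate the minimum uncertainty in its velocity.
26.991 m/s

Using the Heisenberg uncertainty principle and Δp = mΔv:
ΔxΔp ≥ ℏ/2
Δx(mΔv) ≥ ℏ/2

The minimum uncertainty in velocity is:
Δv_min = ℏ/(2mΔx)
Δv_min = (1.055e-34 J·s) / (2 × 6.645e-27 kg × 2.940e-10 m)
Δv_min = 2.699e+01 m/s = 26.991 m/s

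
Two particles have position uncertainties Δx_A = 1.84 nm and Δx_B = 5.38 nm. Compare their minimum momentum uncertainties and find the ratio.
Particle A has the larger minimum momentum uncertainty, by a factor of 2.92.

For each particle, the minimum momentum uncertainty is Δp_min = ℏ/(2Δx):

Particle A: Δp_A = ℏ/(2×1.840e-09 m) = 2.866e-26 kg·m/s
Particle B: Δp_B = ℏ/(2×5.380e-09 m) = 9.801e-27 kg·m/s

Ratio: Δp_A/Δp_B = 2.92

Since Δp_min ∝ 1/Δx, the particle with smaller position uncertainty (A) has larger momentum uncertainty.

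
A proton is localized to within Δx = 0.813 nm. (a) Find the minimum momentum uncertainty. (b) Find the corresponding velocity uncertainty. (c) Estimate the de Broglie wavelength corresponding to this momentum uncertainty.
(a) Δp_min = 6.486 × 10^-26 kg·m/s
(b) Δv_min = 38.776 m/s
(c) λ_dB = 10.216 nm

Step-by-step:

(a) From the uncertainty principle:
Δp_min = ℏ/(2Δx) = (1.055e-34 J·s)/(2 × 8.130e-10 m) = 6.486e-26 kg·m/s

(b) The velocity uncertainty:
Δv = Δp/m = (6.486e-26 kg·m/s)/(1.673e-27 kg) = 3.878e+01 m/s = 38.776 m/s

(c) The de Broglie wavelength for this momentum:
λ = h/p = (6.626e-34 J·s)/(6.486e-26 kg·m/s) = 1.022e-08 m = 10.216 nm

Note: The de Broglie wavelength is comparable to the localization size, as expected from wave-particle duality.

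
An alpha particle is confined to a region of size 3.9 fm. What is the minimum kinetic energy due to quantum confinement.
85.852 keV

Using the uncertainty principle:

1. Position uncertainty: Δx ≈ 3.900e-15 m
2. Minimum momentum uncertainty: Δp = ℏ/(2Δx) = 1.352e-20 kg·m/s
3. Minimum kinetic energy:
   KE = (Δp)²/(2m) = (1.352e-20)²/(2 × 6.645e-27 kg)
   KE = 1.375e-14 J = 85.852 keV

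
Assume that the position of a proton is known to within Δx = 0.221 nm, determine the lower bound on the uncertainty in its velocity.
142.645 m/s

Using the Heisenberg uncertainty principle and Δp = mΔv:
ΔxΔp ≥ ℏ/2
Δx(mΔv) ≥ ℏ/2

The minimum uncertainty in velocity is:
Δv_min = ℏ/(2mΔx)
Δv_min = (1.055e-34 J·s) / (2 × 1.673e-27 kg × 2.210e-10 m)
Δv_min = 1.426e+02 m/s = 142.645 m/s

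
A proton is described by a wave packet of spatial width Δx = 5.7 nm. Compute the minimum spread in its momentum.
9.251 × 10^-27 kg·m/s

For a wave packet, the spatial width Δx and momentum spread Δp are related by the uncertainty principle:
ΔxΔp ≥ ℏ/2

The minimum momentum spread is:
Δp_min = ℏ/(2Δx)
Δp_min = (1.055e-34 J·s) / (2 × 5.700e-09 m)
Δp_min = 9.251e-27 kg·m/s

A wave packet cannot have both a well-defined position and well-defined momentum.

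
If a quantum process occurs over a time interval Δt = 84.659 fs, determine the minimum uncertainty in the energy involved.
3.887 meV

Using the energy-time uncertainty principle:
ΔEΔt ≥ ℏ/2

The minimum uncertainty in energy is:
ΔE_min = ℏ/(2Δt)
ΔE_min = (1.055e-34 J·s) / (2 × 8.466e-14 s)
ΔE_min = 6.228e-22 J = 3.887 meV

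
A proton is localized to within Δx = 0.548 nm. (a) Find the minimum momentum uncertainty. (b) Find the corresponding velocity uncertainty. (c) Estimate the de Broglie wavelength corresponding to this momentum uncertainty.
(a) Δp_min = 9.622 × 10^-26 kg·m/s
(b) Δv_min = 57.526 m/s
(c) λ_dB = 6.886 nm

Step-by-step:

(a) From the uncertainty principle:
Δp_min = ℏ/(2Δx) = (1.055e-34 J·s)/(2 × 5.480e-10 m) = 9.622e-26 kg·m/s

(b) The velocity uncertainty:
Δv = Δp/m = (9.622e-26 kg·m/s)/(1.673e-27 kg) = 5.753e+01 m/s = 57.526 m/s

(c) The de Broglie wavelength for this momentum:
λ = h/p = (6.626e-34 J·s)/(9.622e-26 kg·m/s) = 6.886e-09 m = 6.886 nm

Note: The de Broglie wavelength is comparable to the localization size, as expected from wave-particle duality.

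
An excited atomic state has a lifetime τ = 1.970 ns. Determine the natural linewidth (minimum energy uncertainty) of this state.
167.059 neV

Using the energy-time uncertainty principle:
ΔEΔt ≥ ℏ/2

The lifetime τ represents the time uncertainty Δt.
The natural linewidth (minimum energy uncertainty) is:

ΔE = ℏ/(2τ)
ΔE = (1.055e-34 J·s) / (2 × 1.970e-09 s)
ΔE = 2.677e-26 J = 167.059 neV

This natural linewidth limits the precision of spectroscopic measurements.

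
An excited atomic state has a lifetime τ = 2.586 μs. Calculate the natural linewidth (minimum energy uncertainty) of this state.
127.264 peV

Using the energy-time uncertainty principle:
ΔEΔt ≥ ℏ/2

The lifetime τ represents the time uncertainty Δt.
The natural linewidth (minimum energy uncertainty) is:

ΔE = ℏ/(2τ)
ΔE = (1.055e-34 J·s) / (2 × 2.586e-06 s)
ΔE = 2.039e-29 J = 127.264 peV

This natural linewidth limits the precision of spectroscopic measurements.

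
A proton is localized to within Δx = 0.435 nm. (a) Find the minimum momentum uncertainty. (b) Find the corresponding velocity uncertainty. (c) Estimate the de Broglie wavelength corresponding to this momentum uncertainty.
(a) Δp_min = 1.212 × 10^-25 kg·m/s
(b) Δv_min = 72.470 m/s
(c) λ_dB = 5.466 nm

Step-by-step:

(a) From the uncertainty principle:
Δp_min = ℏ/(2Δx) = (1.055e-34 J·s)/(2 × 4.350e-10 m) = 1.212e-25 kg·m/s

(b) The velocity uncertainty:
Δv = Δp/m = (1.212e-25 kg·m/s)/(1.673e-27 kg) = 7.247e+01 m/s = 72.470 m/s

(c) The de Broglie wavelength for this momentum:
λ = h/p = (6.626e-34 J·s)/(1.212e-25 kg·m/s) = 5.466e-09 m = 5.466 nm

Note: The de Broglie wavelength is comparable to the localization size, as expected from wave-particle duality.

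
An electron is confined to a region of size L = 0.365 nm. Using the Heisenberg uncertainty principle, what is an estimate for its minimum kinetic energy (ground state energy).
71.495 meV

Using the uncertainty principle to estimate ground state energy:

1. The position uncertainty is approximately the confinement size:
   Δx ≈ L = 3.650e-10 m

2. From ΔxΔp ≥ ℏ/2, the minimum momentum uncertainty is:
   Δp ≈ ℏ/(2L) = 1.445e-25 kg·m/s

3. The kinetic energy is approximately:
   KE ≈ (Δp)²/(2m) = (1.445e-25)²/(2 × 9.109e-31 kg)
   KE ≈ 1.145e-20 J = 71.495 meV

This is an order-of-magnitude estimate of the ground state energy.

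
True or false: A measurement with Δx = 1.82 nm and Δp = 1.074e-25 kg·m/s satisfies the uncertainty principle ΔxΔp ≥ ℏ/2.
Yes, it satisfies the uncertainty principle.

Calculate the product ΔxΔp:
ΔxΔp = (1.820e-09 m) × (1.074e-25 kg·m/s)
ΔxΔp = 1.955e-34 J·s

Compare to the minimum allowed value ℏ/2:
ℏ/2 = 5.273e-35 J·s

Since ΔxΔp = 1.955e-34 J·s ≥ 5.273e-35 J·s = ℏ/2,
the measurement satisfies the uncertainty principle.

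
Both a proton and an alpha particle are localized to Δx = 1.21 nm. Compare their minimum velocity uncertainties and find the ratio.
The proton has the larger minimum velocity uncertainty, by a ratio of 4.0.

For both particles, Δp_min = ℏ/(2Δx) = 4.358e-26 kg·m/s (same for both).

The velocity uncertainty is Δv = Δp/m:
- proton: Δv = 4.358e-26 / 1.673e-27 = 2.605e+01 m/s = 26.053 m/s
- alpha particle: Δv = 4.358e-26 / 6.645e-27 = 6.558e+00 m/s = 6.558 m/s

Ratio: 2.605e+01 / 6.558e+00 = 4.0

The lighter particle has larger velocity uncertainty because Δv ∝ 1/m.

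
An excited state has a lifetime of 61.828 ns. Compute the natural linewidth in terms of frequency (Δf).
1.287 MHz

Using the energy-time uncertainty principle and E = hf:
ΔEΔt ≥ ℏ/2
hΔf·Δt ≥ ℏ/2

The minimum frequency uncertainty is:
Δf = ℏ/(2hτ) = 1/(4πτ)
Δf = 1/(4π × 6.183e-08 s)
Δf = 1.287e+06 Hz = 1.287 MHz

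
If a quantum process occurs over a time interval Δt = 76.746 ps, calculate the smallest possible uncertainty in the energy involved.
4.288 μeV

Using the energy-time uncertainty principle:
ΔEΔt ≥ ℏ/2

The minimum uncertainty in energy is:
ΔE_min = ℏ/(2Δt)
ΔE_min = (1.055e-34 J·s) / (2 × 7.675e-11 s)
ΔE_min = 6.871e-25 J = 4.288 μeV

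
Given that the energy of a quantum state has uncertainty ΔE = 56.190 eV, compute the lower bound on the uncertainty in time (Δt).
5.857 as

Using the energy-time uncertainty principle:
ΔEΔt ≥ ℏ/2

The minimum uncertainty in time is:
Δt_min = ℏ/(2ΔE)
Δt_min = (1.055e-34 J·s) / (2 × 9.003e-18 J)
Δt_min = 5.857e-18 s = 5.857 as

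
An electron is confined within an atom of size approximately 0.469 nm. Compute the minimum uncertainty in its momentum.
1.124 × 10^-25 kg·m/s

Using the Heisenberg uncertainty principle:
ΔxΔp ≥ ℏ/2

With Δx ≈ L = 4.690e-10 m (the confinement size):
Δp_min = ℏ/(2Δx)
Δp_min = (1.055e-34 J·s) / (2 × 4.690e-10 m)
Δp_min = 1.124e-25 kg·m/s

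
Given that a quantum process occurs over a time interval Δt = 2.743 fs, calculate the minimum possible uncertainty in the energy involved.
119.980 meV

Using the energy-time uncertainty principle:
ΔEΔt ≥ ℏ/2

The minimum uncertainty in energy is:
ΔE_min = ℏ/(2Δt)
ΔE_min = (1.055e-34 J·s) / (2 × 2.743e-15 s)
ΔE_min = 1.922e-20 J = 119.980 meV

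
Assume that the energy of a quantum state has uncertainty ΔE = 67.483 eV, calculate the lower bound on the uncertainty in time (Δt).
4.877 as

Using the energy-time uncertainty principle:
ΔEΔt ≥ ℏ/2

The minimum uncertainty in time is:
Δt_min = ℏ/(2ΔE)
Δt_min = (1.055e-34 J·s) / (2 × 1.081e-17 J)
Δt_min = 4.877e-18 s = 4.877 as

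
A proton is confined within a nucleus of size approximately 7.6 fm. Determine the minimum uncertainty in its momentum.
6.938 × 10^-21 kg·m/s

Using the Heisenberg uncertainty principle:
ΔxΔp ≥ ℏ/2

With Δx ≈ L = 7.600e-15 m (the confinement size):
Δp_min = ℏ/(2Δx)
Δp_min = (1.055e-34 J·s) / (2 × 7.600e-15 m)
Δp_min = 6.938e-21 kg·m/s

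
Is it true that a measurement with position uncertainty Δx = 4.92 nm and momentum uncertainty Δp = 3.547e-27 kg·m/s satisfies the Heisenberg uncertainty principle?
No, it violates the uncertainty principle (impossible measurement).

Calculate the product ΔxΔp:
ΔxΔp = (4.920e-09 m) × (3.547e-27 kg·m/s)
ΔxΔp = 1.745e-35 J·s

Compare to the minimum allowed value ℏ/2:
ℏ/2 = 5.273e-35 J·s

Since ΔxΔp = 1.745e-35 J·s < 5.273e-35 J·s = ℏ/2,
the measurement violates the uncertainty principle.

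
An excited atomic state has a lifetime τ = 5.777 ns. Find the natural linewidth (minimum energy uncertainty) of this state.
56.968 neV

Using the energy-time uncertainty principle:
ΔEΔt ≥ ℏ/2

The lifetime τ represents the time uncertainty Δt.
The natural linewidth (minimum energy uncertainty) is:

ΔE = ℏ/(2τ)
ΔE = (1.055e-34 J·s) / (2 × 5.777e-09 s)
ΔE = 9.127e-27 J = 56.968 neV

This natural linewidth limits the precision of spectroscopic measurements.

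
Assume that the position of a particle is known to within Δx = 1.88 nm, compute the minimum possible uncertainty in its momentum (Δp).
2.805 × 10^-26 kg·m/s

Using the Heisenberg uncertainty principle:
ΔxΔp ≥ ℏ/2

The minimum uncertainty in momentum is:
Δp_min = ℏ/(2Δx)
Δp_min = (1.055e-34 J·s) / (2 × 1.880e-09 m)
Δp_min = 2.805e-26 kg·m/s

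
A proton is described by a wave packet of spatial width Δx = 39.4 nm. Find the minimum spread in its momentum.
1.338 × 10^-27 kg·m/s

For a wave packet, the spatial width Δx and momentum spread Δp are related by the uncertainty principle:
ΔxΔp ≥ ℏ/2

The minimum momentum spread is:
Δp_min = ℏ/(2Δx)
Δp_min = (1.055e-34 J·s) / (2 × 3.940e-08 m)
Δp_min = 1.338e-27 kg·m/s

A wave packet cannot have both a well-defined position and well-defined momentum.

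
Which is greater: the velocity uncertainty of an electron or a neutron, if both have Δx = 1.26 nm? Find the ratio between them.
The electron has the larger minimum velocity uncertainty, by a ratio of 1838.7.

For both particles, Δp_min = ℏ/(2Δx) = 4.185e-26 kg·m/s (same for both).

The velocity uncertainty is Δv = Δp/m:
- electron: Δv = 4.185e-26 / 9.109e-31 = 4.594e+04 m/s = 45.940 km/s
- neutron: Δv = 4.185e-26 / 1.675e-27 = 2.499e+01 m/s = 24.985 m/s

Ratio: 4.594e+04 / 2.499e+01 = 1838.7

The lighter particle has larger velocity uncertainty because Δv ∝ 1/m.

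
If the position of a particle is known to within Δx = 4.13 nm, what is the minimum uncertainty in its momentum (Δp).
1.277 × 10^-26 kg·m/s

Using the Heisenberg uncertainty principle:
ΔxΔp ≥ ℏ/2

The minimum uncertainty in momentum is:
Δp_min = ℏ/(2Δx)
Δp_min = (1.055e-34 J·s) / (2 × 4.130e-09 m)
Δp_min = 1.277e-26 kg·m/s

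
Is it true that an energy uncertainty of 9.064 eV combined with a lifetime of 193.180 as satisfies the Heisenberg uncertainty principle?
Yes, it satisfies the uncertainty relation.

Calculate the product ΔEΔt:
ΔE = 9.064 eV = 1.452e-18 J
ΔEΔt = (1.452e-18 J) × (1.932e-16 s)
ΔEΔt = 2.805e-34 J·s

Compare to the minimum allowed value ℏ/2:
ℏ/2 = 5.273e-35 J·s

Since ΔEΔt = 2.805e-34 J·s ≥ 5.273e-35 J·s = ℏ/2,
this satisfies the uncertainty relation.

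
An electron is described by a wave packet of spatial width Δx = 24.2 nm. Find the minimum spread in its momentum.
2.179 × 10^-27 kg·m/s

For a wave packet, the spatial width Δx and momentum spread Δp are related by the uncertainty principle:
ΔxΔp ≥ ℏ/2

The minimum momentum spread is:
Δp_min = ℏ/(2Δx)
Δp_min = (1.055e-34 J·s) / (2 × 2.420e-08 m)
Δp_min = 2.179e-27 kg·m/s

A wave packet cannot have both a well-defined position and well-defined momentum.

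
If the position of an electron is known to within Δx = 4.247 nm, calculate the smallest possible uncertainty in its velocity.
13.629 km/s

Using the Heisenberg uncertainty principle and Δp = mΔv:
ΔxΔp ≥ ℏ/2
Δx(mΔv) ≥ ℏ/2

The minimum uncertainty in velocity is:
Δv_min = ℏ/(2mΔx)
Δv_min = (1.055e-34 J·s) / (2 × 9.109e-31 kg × 4.247e-09 m)
Δv_min = 1.363e+04 m/s = 13.629 km/s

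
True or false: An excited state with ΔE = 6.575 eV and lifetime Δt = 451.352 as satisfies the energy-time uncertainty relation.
Yes, it satisfies the uncertainty relation.

Calculate the product ΔEΔt:
ΔE = 6.575 eV = 1.053e-18 J
ΔEΔt = (1.053e-18 J) × (4.514e-16 s)
ΔEΔt = 4.755e-34 J·s

Compare to the minimum allowed value ℏ/2:
ℏ/2 = 5.273e-35 J·s

Since ΔEΔt = 4.755e-34 J·s ≥ 5.273e-35 J·s = ℏ/2,
this satisfies the uncertainty relation.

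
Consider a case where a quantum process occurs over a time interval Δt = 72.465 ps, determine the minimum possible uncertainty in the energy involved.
4.542 μeV

Using the energy-time uncertainty principle:
ΔEΔt ≥ ℏ/2

The minimum uncertainty in energy is:
ΔE_min = ℏ/(2Δt)
ΔE_min = (1.055e-34 J·s) / (2 × 7.247e-11 s)
ΔE_min = 7.276e-25 J = 4.542 μeV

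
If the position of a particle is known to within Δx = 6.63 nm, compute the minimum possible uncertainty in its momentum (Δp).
7.953 × 10^-27 kg·m/s

Using the Heisenberg uncertainty principle:
ΔxΔp ≥ ℏ/2

The minimum uncertainty in momentum is:
Δp_min = ℏ/(2Δx)
Δp_min = (1.055e-34 J·s) / (2 × 6.630e-09 m)
Δp_min = 7.953e-27 kg·m/s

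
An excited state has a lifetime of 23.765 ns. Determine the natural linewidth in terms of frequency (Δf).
3.349 MHz

Using the energy-time uncertainty principle and E = hf:
ΔEΔt ≥ ℏ/2
hΔf·Δt ≥ ℏ/2

The minimum frequency uncertainty is:
Δf = ℏ/(2hτ) = 1/(4πτ)
Δf = 1/(4π × 2.377e-08 s)
Δf = 3.349e+06 Hz = 3.349 MHz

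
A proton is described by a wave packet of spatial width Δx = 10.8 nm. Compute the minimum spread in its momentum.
4.882 × 10^-27 kg·m/s

For a wave packet, the spatial width Δx and momentum spread Δp are related by the uncertainty principle:
ΔxΔp ≥ ℏ/2

The minimum momentum spread is:
Δp_min = ℏ/(2Δx)
Δp_min = (1.055e-34 J·s) / (2 × 1.080e-08 m)
Δp_min = 4.882e-27 kg·m/s

A wave packet cannot have both a well-defined position and well-defined momentum.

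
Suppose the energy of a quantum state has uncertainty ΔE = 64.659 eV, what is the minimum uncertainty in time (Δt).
5.090 as

Using the energy-time uncertainty principle:
ΔEΔt ≥ ℏ/2

The minimum uncertainty in time is:
Δt_min = ℏ/(2ΔE)
Δt_min = (1.055e-34 J·s) / (2 × 1.036e-17 J)
Δt_min = 5.090e-18 s = 5.090 as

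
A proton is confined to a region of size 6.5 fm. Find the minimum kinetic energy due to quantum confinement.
122.780 keV

Using the uncertainty principle:

1. Position uncertainty: Δx ≈ 6.500e-15 m
2. Minimum momentum uncertainty: Δp = ℏ/(2Δx) = 8.112e-21 kg·m/s
3. Minimum kinetic energy:
   KE = (Δp)²/(2m) = (8.112e-21)²/(2 × 1.673e-27 kg)
   KE = 1.967e-14 J = 122.780 keV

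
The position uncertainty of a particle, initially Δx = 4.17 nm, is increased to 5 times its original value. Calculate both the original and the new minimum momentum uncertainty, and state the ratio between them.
Original Δp_min = 1.264 × 10^-26 kg·m/s; new Δp'_min = 2.529 × 10^-27 kg·m/s; ratio Δp'_min/Δp_min = 1/5.

From the uncertainty principle ΔxΔp ≥ ℏ/2, the minimum momentum uncertainty is Δp_min = ℏ/(2Δx).

Original (Δx = 4.17 nm = 4.170e-09 m):
Δp_min = (1.055e-34 J·s)/(2 × 4.170e-09 m) = 1.264e-26 kg·m/s

When Δx → 5Δx:
Δp'_min = ℏ/(2 × 5Δx) = (1/5) × ℏ/(2Δx) = (1/5) × Δp_min
Δp'_min = 1/5 × 1.264e-26 kg·m/s = 2.529e-27 kg·m/s

Since Δp_min ∝ 1/Δx, when Δx is increased to 5 times its original value, Δp_min decreases to 1/5 of its original value.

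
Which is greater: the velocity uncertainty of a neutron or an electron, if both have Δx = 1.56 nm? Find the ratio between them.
The electron has the larger minimum velocity uncertainty, by a ratio of 1838.7.

For both particles, Δp_min = ℏ/(2Δx) = 3.380e-26 kg·m/s (same for both).

The velocity uncertainty is Δv = Δp/m:
- neutron: Δv = 3.380e-26 / 1.675e-27 = 2.018e+01 m/s = 20.180 m/s
- electron: Δv = 3.380e-26 / 9.109e-31 = 3.711e+04 m/s = 37.105 km/s

Ratio: 3.711e+04 / 2.018e+01 = 1838.7

The lighter particle has larger velocity uncertainty because Δv ∝ 1/m.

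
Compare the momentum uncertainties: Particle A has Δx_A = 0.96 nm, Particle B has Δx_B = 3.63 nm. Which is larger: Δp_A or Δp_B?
Particle A has the larger minimum momentum uncertainty, by a factor of 3.78.

For each particle, the minimum momentum uncertainty is Δp_min = ℏ/(2Δx):

Particle A: Δp_A = ℏ/(2×9.600e-10 m) = 5.493e-26 kg·m/s
Particle B: Δp_B = ℏ/(2×3.630e-09 m) = 1.453e-26 kg·m/s

Ratio: Δp_A/Δp_B = 3.78

Since Δp_min ∝ 1/Δx, the particle with smaller position uncertainty (A) has larger momentum uncertainty.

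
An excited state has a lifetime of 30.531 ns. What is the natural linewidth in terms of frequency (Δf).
2.606 MHz

Using the energy-time uncertainty principle and E = hf:
ΔEΔt ≥ ℏ/2
hΔf·Δt ≥ ℏ/2

The minimum frequency uncertainty is:
Δf = ℏ/(2hτ) = 1/(4πτ)
Δf = 1/(4π × 3.053e-08 s)
Δf = 2.606e+06 Hz = 2.606 MHz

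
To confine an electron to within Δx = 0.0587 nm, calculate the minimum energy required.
2.764 eV

Localizing a particle requires giving it sufficient momentum uncertainty:

1. From uncertainty principle: Δp ≥ ℏ/(2Δx)
   Δp_min = (1.055e-34 J·s) / (2 × 5.870e-11 m)
   Δp_min = 8.983e-25 kg·m/s

2. This momentum uncertainty corresponds to kinetic energy:
   KE ≈ (Δp)²/(2m) = (8.983e-25)²/(2 × 9.109e-31 kg)
   KE = 4.429e-19 J = 2.764 eV

Tighter localization requires more energy.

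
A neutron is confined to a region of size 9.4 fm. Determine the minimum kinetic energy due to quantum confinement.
58.627 keV

Using the uncertainty principle:

1. Position uncertainty: Δx ≈ 9.400e-15 m
2. Minimum momentum uncertainty: Δp = ℏ/(2Δx) = 5.609e-21 kg·m/s
3. Minimum kinetic energy:
   KE = (Δp)²/(2m) = (5.609e-21)²/(2 × 1.675e-27 kg)
   KE = 9.393e-15 J = 58.627 keV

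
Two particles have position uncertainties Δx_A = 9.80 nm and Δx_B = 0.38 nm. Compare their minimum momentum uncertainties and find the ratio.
Particle B has the larger minimum momentum uncertainty, by a factor of 25.79.

For each particle, the minimum momentum uncertainty is Δp_min = ℏ/(2Δx):

Particle A: Δp_A = ℏ/(2×9.800e-09 m) = 5.380e-27 kg·m/s
Particle B: Δp_B = ℏ/(2×3.800e-10 m) = 1.388e-25 kg·m/s

Ratio: Δp_B/Δp_A = 25.79

Since Δp_min ∝ 1/Δx, the particle with smaller position uncertainty (B) has larger momentum uncertainty.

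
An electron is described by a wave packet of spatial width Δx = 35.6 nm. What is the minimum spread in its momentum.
1.481 × 10^-27 kg·m/s

For a wave packet, the spatial width Δx and momentum spread Δp are related by the uncertainty principle:
ΔxΔp ≥ ℏ/2

The minimum momentum spread is:
Δp_min = ℏ/(2Δx)
Δp_min = (1.055e-34 J·s) / (2 × 3.560e-08 m)
Δp_min = 1.481e-27 kg·m/s

A wave packet cannot have both a well-defined position and well-defined momentum.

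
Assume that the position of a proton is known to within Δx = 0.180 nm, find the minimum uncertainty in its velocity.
175.136 m/s

Using the Heisenberg uncertainty principle and Δp = mΔv:
ΔxΔp ≥ ℏ/2
Δx(mΔv) ≥ ℏ/2

The minimum uncertainty in velocity is:
Δv_min = ℏ/(2mΔx)
Δv_min = (1.055e-34 J·s) / (2 × 1.673e-27 kg × 1.800e-10 m)
Δv_min = 1.751e+02 m/s = 175.136 m/s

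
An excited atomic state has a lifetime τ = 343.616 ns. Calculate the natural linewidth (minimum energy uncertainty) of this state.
957.773 peV

Using the energy-time uncertainty principle:
ΔEΔt ≥ ℏ/2

The lifetime τ represents the time uncertainty Δt.
The natural linewidth (minimum energy uncertainty) is:

ΔE = ℏ/(2τ)
ΔE = (1.055e-34 J·s) / (2 × 3.436e-07 s)
ΔE = 1.535e-28 J = 957.773 peV

This natural linewidth limits the precision of spectroscopic measurements.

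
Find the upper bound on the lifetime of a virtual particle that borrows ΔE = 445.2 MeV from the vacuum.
7.392 × 10^-25 s

Using the energy-time uncertainty principle:
ΔEΔt ≥ ℏ/2

For a virtual particle borrowing energy ΔE, the maximum lifetime is:
Δt_max = ℏ/(2ΔE)

Converting energy:
ΔE = 445.2 MeV = 7.133e-11 J

Δt_max = (1.055e-34 J·s) / (2 × 7.133e-11 J)
Δt_max = 7.392e-25 s = 7.392 × 10^-25 s

Virtual particles with higher borrowed energy exist for shorter times.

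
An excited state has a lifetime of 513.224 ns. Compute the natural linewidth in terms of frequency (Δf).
155.054 kHz

Using the energy-time uncertainty principle and E = hf:
ΔEΔt ≥ ℏ/2
hΔf·Δt ≥ ℏ/2

The minimum frequency uncertainty is:
Δf = ℏ/(2hτ) = 1/(4πτ)
Δf = 1/(4π × 5.132e-07 s)
Δf = 1.551e+05 Hz = 155.054 kHz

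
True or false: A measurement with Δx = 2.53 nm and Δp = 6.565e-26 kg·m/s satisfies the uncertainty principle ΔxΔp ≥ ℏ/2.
Yes, it satisfies the uncertainty principle.

Calculate the product ΔxΔp:
ΔxΔp = (2.530e-09 m) × (6.565e-26 kg·m/s)
ΔxΔp = 1.661e-34 J·s

Compare to the minimum allowed value ℏ/2:
ℏ/2 = 5.273e-35 J·s

Since ΔxΔp = 1.661e-34 J·s ≥ 5.273e-35 J·s = ℏ/2,
the measurement satisfies the uncertainty principle.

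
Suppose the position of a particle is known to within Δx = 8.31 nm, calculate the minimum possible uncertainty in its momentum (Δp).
6.345 × 10^-27 kg·m/s

Using the Heisenberg uncertainty principle:
ΔxΔp ≥ ℏ/2

The minimum uncertainty in momentum is:
Δp_min = ℏ/(2Δx)
Δp_min = (1.055e-34 J·s) / (2 × 8.310e-09 m)
Δp_min = 6.345e-27 kg·m/s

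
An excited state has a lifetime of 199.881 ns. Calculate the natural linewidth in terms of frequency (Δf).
398.124 kHz

Using the energy-time uncertainty principle and E = hf:
ΔEΔt ≥ ℏ/2
hΔf·Δt ≥ ℏ/2

The minimum frequency uncertainty is:
Δf = ℏ/(2hτ) = 1/(4πτ)
Δf = 1/(4π × 1.999e-07 s)
Δf = 3.981e+05 Hz = 398.124 kHz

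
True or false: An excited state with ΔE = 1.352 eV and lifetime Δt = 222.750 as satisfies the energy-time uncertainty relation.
No, it violates the uncertainty relation.

Calculate the product ΔEΔt:
ΔE = 1.352 eV = 2.166e-19 J
ΔEΔt = (2.166e-19 J) × (2.228e-16 s)
ΔEΔt = 4.825e-35 J·s

Compare to the minimum allowed value ℏ/2:
ℏ/2 = 5.273e-35 J·s

Since ΔEΔt = 4.825e-35 J·s < 5.273e-35 J·s = ℏ/2,
this violates the uncertainty relation.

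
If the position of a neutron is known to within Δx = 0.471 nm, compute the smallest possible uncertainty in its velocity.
66.839 m/s

Using the Heisenberg uncertainty principle and Δp = mΔv:
ΔxΔp ≥ ℏ/2
Δx(mΔv) ≥ ℏ/2

The minimum uncertainty in velocity is:
Δv_min = ℏ/(2mΔx)
Δv_min = (1.055e-34 J·s) / (2 × 1.675e-27 kg × 4.710e-10 m)
Δv_min = 6.684e+01 m/s = 66.839 m/s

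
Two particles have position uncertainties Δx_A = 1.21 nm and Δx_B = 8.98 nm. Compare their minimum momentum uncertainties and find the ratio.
Particle A has the larger minimum momentum uncertainty, by a factor of 7.42.

For each particle, the minimum momentum uncertainty is Δp_min = ℏ/(2Δx):

Particle A: Δp_A = ℏ/(2×1.210e-09 m) = 4.358e-26 kg·m/s
Particle B: Δp_B = ℏ/(2×8.980e-09 m) = 5.872e-27 kg·m/s

Ratio: Δp_A/Δp_B = 7.42

Since Δp_min ∝ 1/Δx, the particle with smaller position uncertainty (A) has larger momentum uncertainty.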